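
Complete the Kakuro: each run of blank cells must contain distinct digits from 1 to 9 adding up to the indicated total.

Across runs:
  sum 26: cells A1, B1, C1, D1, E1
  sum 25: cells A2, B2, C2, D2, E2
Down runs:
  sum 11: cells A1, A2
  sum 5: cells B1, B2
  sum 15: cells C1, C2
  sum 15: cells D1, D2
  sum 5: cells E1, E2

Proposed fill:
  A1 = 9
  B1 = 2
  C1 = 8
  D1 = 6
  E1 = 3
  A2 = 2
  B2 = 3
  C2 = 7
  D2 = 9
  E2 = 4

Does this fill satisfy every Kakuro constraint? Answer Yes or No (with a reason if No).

No — the across run A1–E1 sums to 28, not 26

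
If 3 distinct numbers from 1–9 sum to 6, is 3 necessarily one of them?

Yes

The only way to make 6 from 3 distinct digits is {1,2,3}, which contains 3.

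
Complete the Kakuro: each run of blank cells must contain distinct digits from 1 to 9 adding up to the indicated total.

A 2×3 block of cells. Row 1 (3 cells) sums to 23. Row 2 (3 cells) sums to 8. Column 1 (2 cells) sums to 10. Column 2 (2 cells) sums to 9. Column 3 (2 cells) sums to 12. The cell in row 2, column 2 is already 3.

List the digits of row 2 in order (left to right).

23 in 3 cells must be {6,8,9}.
(1,2) = 9 − 3 = 6 completes the 9 down.
Given what's placed, (2,3) must be 4 to fit the 8 across and 12 down.
(1,3) = 12 − 4 = 8 completes the 12 down.
(2,1) = 8 − 7 = 1 completes the 8 across.
(1,1) = 23 − 14 = 9 completes the 23 across.

1, 3, 4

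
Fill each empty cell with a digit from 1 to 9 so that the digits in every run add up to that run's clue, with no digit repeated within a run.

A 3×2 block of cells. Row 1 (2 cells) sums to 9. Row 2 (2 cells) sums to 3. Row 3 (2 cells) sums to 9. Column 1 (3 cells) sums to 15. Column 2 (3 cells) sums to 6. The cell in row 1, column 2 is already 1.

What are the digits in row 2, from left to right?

1 2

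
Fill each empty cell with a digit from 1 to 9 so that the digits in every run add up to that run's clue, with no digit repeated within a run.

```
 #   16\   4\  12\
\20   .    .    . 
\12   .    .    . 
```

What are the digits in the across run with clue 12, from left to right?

16 in 2 cells must be {7,9}; 4 in 2 cells must be {1,3}.
The 20 across and the 4 down share only 3, so R1C2 = 3.
R2C2 = 4 − 3 = 1 completes the 4 down.
Given what's placed, R1C1 must be 9 to fit the 20 across and 16 down.
R1C3 = 20 − 12 = 8 completes the 20 across.
R2C1 = 16 − 9 = 7 completes the 16 down.
R2C3 = 12 − 8 = 4 completes the 12 across.

7, 1, 4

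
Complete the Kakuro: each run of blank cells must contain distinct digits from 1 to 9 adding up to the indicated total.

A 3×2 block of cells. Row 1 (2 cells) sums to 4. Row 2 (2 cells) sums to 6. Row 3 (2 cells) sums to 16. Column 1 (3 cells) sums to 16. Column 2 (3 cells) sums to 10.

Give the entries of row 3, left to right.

9 7

4 in 2 cells must be {1,3}; 16 in 2 cells must be {7,9}.
The 16 across and the 10 down share only 7, so (3,2) = 7.
Given what's placed, (1,2) must be 1 to fit the 4 across and 10 down.
(2,2) = 10 − 8 = 2 completes the 10 down.
(3,1) = 16 − 7 = 9 completes the 16 across.
(1,1) = 4 − 1 = 3 completes the 4 across.
(2,1) = 6 − 2 = 4 completes the 6 across.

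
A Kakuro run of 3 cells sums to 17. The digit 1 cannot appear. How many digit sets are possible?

3 distinct digits from 1–9 sum between 6 and 24.
Dropping sets that contain 1.
Enumerating: {2,6,9}, {2,7,8}, {3,5,9}, {3,6,8}, {4,5,8}, {4,6,7}.

6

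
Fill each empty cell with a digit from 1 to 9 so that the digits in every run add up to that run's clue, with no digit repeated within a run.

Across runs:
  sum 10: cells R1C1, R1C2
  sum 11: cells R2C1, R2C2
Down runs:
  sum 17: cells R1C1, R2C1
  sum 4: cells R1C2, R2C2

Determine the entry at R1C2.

17 in 2 cells must be {8,9}; 4 in 2 cells must be {1,3}.
The 11 across and the 4 down share only 3, so R2C2 = 3.
R1C2 = 4 − 3 = 1 completes the 4 down.
R2C1 = 11 − 3 = 8 completes the 11 across.
R1C1 = 10 − 1 = 9 completes the 10 across.

1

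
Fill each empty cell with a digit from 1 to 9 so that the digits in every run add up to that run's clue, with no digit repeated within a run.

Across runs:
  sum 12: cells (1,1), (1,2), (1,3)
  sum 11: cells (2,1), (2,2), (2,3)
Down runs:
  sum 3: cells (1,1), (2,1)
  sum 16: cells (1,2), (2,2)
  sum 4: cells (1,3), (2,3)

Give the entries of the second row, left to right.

3 in 2 cells must be {1,2}; 16 in 2 cells must be {7,9}; 4 in 2 cells must be {1,3}.
The 11 across and the 16 down share only 7, so (2,2) = 7.
(1,2) = 16 − 7 = 9 completes the 16 down.
Given what's placed, (1,3) must be 1 to fit the 12 across and 4 down.
(2,1) = 1: the only remaining digit allowed by both the 11 across and the 3 down.
(2,3) = 11 − 8 = 3 completes the 11 across.
(1,1) = 12 − 10 = 2 completes the 12 across.

1 7 3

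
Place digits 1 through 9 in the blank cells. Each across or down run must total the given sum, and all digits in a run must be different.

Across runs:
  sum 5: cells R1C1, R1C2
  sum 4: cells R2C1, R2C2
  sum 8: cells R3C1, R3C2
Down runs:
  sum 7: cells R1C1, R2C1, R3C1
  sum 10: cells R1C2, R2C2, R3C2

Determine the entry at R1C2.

1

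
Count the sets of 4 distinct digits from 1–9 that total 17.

9

4 distinct digits from 1–9 sum between 10 and 30.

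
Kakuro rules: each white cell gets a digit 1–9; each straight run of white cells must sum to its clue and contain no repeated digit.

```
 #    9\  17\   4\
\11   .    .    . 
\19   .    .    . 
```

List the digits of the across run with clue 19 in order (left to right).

7 9 3

17 in 2 cells must be {8,9}; 4 in 2 cells must be {1,3}.
The 11 across and the 17 down share only 8, so R1C2 = 8.
Given what's placed, R1C3 must be 1 to fit the 11 across and 4 down.
R2C2 = 17 − 8 = 9 completes the 17 down.
R2C3 = 4 − 1 = 3 completes the 4 down.
R1C1 = 11 − 9 = 2 completes the 11 across.
R2C1 = 19 − 12 = 7 completes the 19 across.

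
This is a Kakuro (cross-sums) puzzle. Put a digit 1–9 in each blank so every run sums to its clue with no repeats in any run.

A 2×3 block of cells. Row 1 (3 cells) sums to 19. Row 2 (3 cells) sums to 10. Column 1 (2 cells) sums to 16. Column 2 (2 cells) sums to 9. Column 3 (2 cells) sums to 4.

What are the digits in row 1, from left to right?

9 7 3

16 in 2 cells must be {7,9}; 4 in 2 cells must be {1,3}.
The 19 across and the 4 down share only 3, so (1,3) = 3.
The 10 across and the 16 down share only 7, so (2,1) = 7.
(2,3) = 4 − 3 = 1 completes the 4 down.
(1,1) = 16 − 7 = 9 completes the 16 down.
(1,2) = 19 − 12 = 7 completes the 19 across.
(2,2) = 10 − 8 = 2 completes the 10 across.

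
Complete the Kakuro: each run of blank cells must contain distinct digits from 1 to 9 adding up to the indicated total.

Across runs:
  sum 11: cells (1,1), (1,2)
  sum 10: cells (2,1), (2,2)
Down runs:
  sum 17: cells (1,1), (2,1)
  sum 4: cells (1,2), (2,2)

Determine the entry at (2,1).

17 in 2 cells must be {8,9}; 4 in 2 cells must be {1,3}.
The 11 across and the 4 down share only 3, so (1,2) = 3.
(2,2) = 4 − 3 = 1 completes the 4 down.
(1,1) = 11 − 3 = 8 completes the 11 across.
(2,1) = 10 − 1 = 9 completes the 10 across.

9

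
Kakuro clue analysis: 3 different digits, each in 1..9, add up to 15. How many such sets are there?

3 distinct digits from 1–9 sum between 6 and 24.

8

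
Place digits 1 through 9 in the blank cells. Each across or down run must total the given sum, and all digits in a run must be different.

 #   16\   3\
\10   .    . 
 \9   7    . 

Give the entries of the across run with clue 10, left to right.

9 1

16 in 2 cells must be {7,9}; 3 in 2 cells must be {1,2}.
R1C1 = 16 − 7 = 9 completes the 16 down.
R1C2 = 10 − 9 = 1 completes the 10 across.
R2C2 = 9 − 7 = 2 completes the 9 across.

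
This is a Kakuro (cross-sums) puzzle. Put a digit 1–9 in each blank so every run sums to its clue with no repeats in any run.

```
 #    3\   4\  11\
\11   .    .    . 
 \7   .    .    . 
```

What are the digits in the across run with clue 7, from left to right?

2, 1, 4

7 in 3 cells must be {1,2,4}; 3 in 2 cells must be {1,2}; 4 in 2 cells must be {1,3}.
The 7 across and the 4 down share only 1, so R2C2 = 1.
R1C2 = 4 − 1 = 3 completes the 4 down.
Given what's placed, R2C1 must be 2 to fit the 7 across and 3 down.
R2C3 = 7 − 3 = 4 completes the 7 across.
R1C1 = 3 − 2 = 1 completes the 3 down.
R1C3 = 11 − 4 = 7 completes the 11 across.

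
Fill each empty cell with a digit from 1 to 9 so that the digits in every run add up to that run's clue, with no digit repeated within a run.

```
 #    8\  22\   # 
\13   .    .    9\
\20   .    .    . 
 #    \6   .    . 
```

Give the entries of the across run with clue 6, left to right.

5, 1

The 6 across and the 22 down share only 5, so R3C2 = 5.
R3C3 = 6 − 5 = 1 completes the 6 across.
R2C3 = 9 − 1 = 8 completes the 9 down.
R2C2 = 9: the only remaining digit allowed by both the 20 across and the 22 down.
R1C2 = 22 − 14 = 8 completes the 22 down.
R2C1 = 20 − 17 = 3 completes the 20 across.
R1C1 = 13 − 8 = 5 completes the 13 across.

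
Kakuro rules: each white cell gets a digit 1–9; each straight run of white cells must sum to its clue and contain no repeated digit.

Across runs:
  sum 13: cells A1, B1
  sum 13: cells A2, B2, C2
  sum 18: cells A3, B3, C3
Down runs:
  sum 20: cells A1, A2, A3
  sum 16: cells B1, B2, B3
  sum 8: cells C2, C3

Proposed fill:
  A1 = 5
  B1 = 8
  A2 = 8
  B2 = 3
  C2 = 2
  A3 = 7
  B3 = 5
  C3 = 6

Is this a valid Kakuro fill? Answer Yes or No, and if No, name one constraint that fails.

Across: 5+8=13; 8+3+2=13; 7+5+6=18. Down: 5+8+7=20; 8+3+5=16; 2+6=8. No digit repeats within any run.

Yes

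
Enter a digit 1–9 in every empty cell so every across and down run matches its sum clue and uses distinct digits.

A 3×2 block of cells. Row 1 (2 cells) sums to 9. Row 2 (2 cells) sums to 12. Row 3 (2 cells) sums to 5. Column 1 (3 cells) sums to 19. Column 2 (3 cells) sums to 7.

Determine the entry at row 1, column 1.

7 in 3 cells must be {1,2,4}.
The 12 across and the 7 down share only 4, so (2,2) = 4.
(2,1) = 12 − 4 = 8 completes the 12 across.
Nothing is forced directly, so branch on (1,2), whose candidates are 1 or 2. If (1,2) = 1: then (1,1) would have to be in {8} for the 9 across but in {2,4,5,6,7,9} for the 19 down — contradiction. So (1,2) = 2.
(1,1) = 9 − 2 = 7 completes the 9 across.
(3,1) = 19 − 15 = 4 completes the 19 down.
(3,2) = 5 − 4 = 1 completes the 5 across.

7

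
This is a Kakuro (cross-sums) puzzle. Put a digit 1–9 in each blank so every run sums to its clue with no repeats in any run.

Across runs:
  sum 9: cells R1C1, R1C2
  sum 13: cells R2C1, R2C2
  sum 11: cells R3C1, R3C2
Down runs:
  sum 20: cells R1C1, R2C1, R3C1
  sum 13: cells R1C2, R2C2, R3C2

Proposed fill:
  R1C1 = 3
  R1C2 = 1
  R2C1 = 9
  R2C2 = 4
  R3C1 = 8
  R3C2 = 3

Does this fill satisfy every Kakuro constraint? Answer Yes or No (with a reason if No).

No — the across run R1C1–R1C2 sums to 4, not 9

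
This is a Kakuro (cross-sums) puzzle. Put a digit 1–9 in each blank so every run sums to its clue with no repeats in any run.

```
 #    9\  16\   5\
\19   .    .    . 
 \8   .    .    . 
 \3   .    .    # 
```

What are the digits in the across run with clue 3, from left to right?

3 in 2 cells must be {1,2}.
Nothing is forced directly, so branch on R3C2, whose candidates are 1 or 2. If R3C2 = 1: then R2C2 would have to be in {1,2,3,4,5} for the 8 across but in {6,7,8,9} for the 16 down — contradiction. So R3C2 = 2.
Given what's placed, R2C2 must be 5 to fit the 8 across and 16 down.
R3C1 = 3 − 2 = 1 completes the 3 across.

1 2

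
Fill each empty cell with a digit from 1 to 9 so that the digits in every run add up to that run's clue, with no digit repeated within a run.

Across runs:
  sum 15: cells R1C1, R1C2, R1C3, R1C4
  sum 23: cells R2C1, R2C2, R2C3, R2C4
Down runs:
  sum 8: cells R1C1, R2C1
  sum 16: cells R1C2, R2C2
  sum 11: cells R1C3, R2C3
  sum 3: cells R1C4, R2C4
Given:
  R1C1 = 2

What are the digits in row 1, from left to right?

2 9 3 1

16 in 2 cells must be {7,9}; 3 in 2 cells must be {1,2}.
Given what's placed, R1C4 must be 1 to fit the 15 across and 3 down.
R2C1 = 8 − 2 = 6 completes the 8 down.
R2C4 = 3 − 1 = 2 completes the 3 down.
R2C2 = 7: the only remaining digit allowed by both the 23 across and the 16 down.
R2C3 = 23 − 15 = 8 completes the 23 across.
R1C2 = 16 − 7 = 9 completes the 16 down.
R1C3 = 15 − 12 = 3 completes the 15 across.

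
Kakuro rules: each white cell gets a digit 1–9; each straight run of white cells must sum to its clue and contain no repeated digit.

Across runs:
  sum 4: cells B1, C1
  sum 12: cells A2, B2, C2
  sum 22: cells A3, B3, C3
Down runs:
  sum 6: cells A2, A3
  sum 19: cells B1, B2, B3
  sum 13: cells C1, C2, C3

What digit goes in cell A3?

4 in 2 cells must be {1,3}.
Only 3 fits B1 under both its across sum 4 and down sum 19.
C1 = 4 − 3 = 1 completes the 4 across.
The 22 across and the 6 down share only 5, so A3 = 5.

5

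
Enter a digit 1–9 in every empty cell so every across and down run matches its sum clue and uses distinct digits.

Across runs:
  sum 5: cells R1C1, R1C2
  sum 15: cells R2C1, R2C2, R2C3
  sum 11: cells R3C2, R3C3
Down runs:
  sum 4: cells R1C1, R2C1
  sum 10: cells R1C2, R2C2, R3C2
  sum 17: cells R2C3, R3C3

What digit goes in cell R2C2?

5

4 in 2 cells must be {1,3}; 17 in 2 cells must be {8,9}.
Nothing is forced directly, so branch on R1C1, whose candidates are 1 or 3. If R1C1 = 1: that forces R1C2 = 4, R2C1 = 3, R2C2 = 5, after which R2C3 would have to be in {7} for the 15 across but in {8,9} for the 17 down — contradiction. So R1C1 = 3.
R1C2 = 5 − 3 = 2 completes the 5 across.
R2C1 = 4 − 3 = 1 completes the 4 down.
R2C2 = 5: the only remaining digit allowed by both the 15 across and the 10 down.
R2C3 = 15 − 6 = 9 completes the 15 across.
R3C2 = 10 − 7 = 3 completes the 10 down.
R3C3 = 11 − 3 = 8 completes the 11 across.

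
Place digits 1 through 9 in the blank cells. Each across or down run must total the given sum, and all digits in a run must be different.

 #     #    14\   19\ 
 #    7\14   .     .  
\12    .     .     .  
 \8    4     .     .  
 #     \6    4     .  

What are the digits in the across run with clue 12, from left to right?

3 2 7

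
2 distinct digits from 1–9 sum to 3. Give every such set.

{1,2}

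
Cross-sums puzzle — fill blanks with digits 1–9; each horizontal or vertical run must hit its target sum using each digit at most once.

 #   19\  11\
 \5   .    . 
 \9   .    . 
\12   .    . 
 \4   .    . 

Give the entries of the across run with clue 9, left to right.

4 in 2 cells must be {1,3}; 11 in 4 cells must be {1,2,3,5}.
Nothing is forced directly, so branch on R3C2, whose candidates are 3 or 5. If R3C2 = 3: that forces R3C1 = 9, R4C2 = 1, R1C2 = 2, R2C2 = 5, R4C1 = 3, after which R1C1 would have to be in {3} for the 5 across but in {1,2,5,6} for the 19 down — contradiction. So R3C2 = 5.
R3C1 = 12 − 5 = 7 completes the 12 across.
Nothing is forced directly, so branch on R2C2, whose candidates are 1 or 2 or 3. If R2C2 = 2: then R2C1 would have to be in {7} for the 9 across but in {1,2,3,4,5,6,8,9} for the 19 down — contradiction. If R2C2 = 3: that forces R2C1 = 6, R4C1 = 1, after which R4C2 would have to be in {3} for the 4 across but in {1,2} for the 11 down — contradiction. So R2C2 = 1.
R2C1 = 9 − 1 = 8 completes the 9 across.

8, 1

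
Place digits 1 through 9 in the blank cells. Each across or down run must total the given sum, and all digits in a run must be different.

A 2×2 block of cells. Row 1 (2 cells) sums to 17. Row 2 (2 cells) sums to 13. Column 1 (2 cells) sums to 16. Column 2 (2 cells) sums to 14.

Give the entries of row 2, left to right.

7, 6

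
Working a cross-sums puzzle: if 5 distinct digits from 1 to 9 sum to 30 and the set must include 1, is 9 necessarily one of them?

Yes

The only way to make 30 from 5 distinct digits under that restriction is {1,5,7,8,9}, which contains 9.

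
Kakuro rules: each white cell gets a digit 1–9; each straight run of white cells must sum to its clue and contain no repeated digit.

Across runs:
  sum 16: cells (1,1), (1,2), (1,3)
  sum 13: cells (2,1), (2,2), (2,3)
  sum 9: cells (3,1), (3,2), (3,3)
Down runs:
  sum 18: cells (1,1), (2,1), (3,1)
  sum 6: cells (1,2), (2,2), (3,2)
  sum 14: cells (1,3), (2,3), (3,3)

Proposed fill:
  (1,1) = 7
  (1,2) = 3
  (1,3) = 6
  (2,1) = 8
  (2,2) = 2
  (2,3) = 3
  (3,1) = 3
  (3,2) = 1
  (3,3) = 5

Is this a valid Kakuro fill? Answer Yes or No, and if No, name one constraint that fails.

Across: 7+3+6=16; 8+2+3=13; 3+1+5=9. Down: 7+8+3=18; 3+2+1=6; 6+3+5=14. No digit repeats within any run.

Yes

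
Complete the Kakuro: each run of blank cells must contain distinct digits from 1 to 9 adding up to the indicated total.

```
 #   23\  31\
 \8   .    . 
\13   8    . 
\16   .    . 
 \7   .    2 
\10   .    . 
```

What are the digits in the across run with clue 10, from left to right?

16 in 2 cells must be {7,9}.
R2C2 = 13 − 8 = 5 completes the 13 across.
R4C1 = 7 − 2 = 5 completes the 7 across.
Given what's placed, R1C2 must be 7 to fit the 8 across and 31 down.
R3C1 = 7: the only remaining digit allowed by both the 16 across and the 23 down.
R3C2 = 16 − 7 = 9 completes the 16 across.
R5C2 = 31 − 23 = 8 completes the 31 down.
R1C1 = 8 − 7 = 1 completes the 8 across.
R5C1 = 10 − 8 = 2 completes the 10 across.

2 8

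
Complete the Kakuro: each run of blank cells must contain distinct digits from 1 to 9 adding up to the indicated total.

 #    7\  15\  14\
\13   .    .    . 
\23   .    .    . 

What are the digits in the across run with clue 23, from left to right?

23 in 3 cells must be {6,8,9}.
The 23 across and the 7 down share only 6, so R2C1 = 6.
R1C1 = 7 − 6 = 1 completes the 7 down.
Nothing is forced directly, so branch on R2C2, whose candidates are 8 or 9. If R2C2 = 9: then R1C2 would have to be in {3,4,5,7,8,9} for the 13 across but in {6} for the 15 down — contradiction. So R2C2 = 8.
R1C2 = 15 − 8 = 7 completes the 15 down.
R1C3 = 13 − 8 = 5 completes the 13 across.
R2C3 = 23 − 14 = 9 completes the 23 across.

6, 8, 9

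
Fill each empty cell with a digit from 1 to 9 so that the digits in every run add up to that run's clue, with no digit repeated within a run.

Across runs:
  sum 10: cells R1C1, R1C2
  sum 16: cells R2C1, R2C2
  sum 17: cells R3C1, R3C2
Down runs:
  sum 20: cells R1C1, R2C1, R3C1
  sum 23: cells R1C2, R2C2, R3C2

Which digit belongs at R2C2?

16 in 2 cells must be {7,9}; 17 in 2 cells must be {8,9}; 23 in 3 cells must be {6,8,9}.
The 16 across and the 23 down share only 9, so R2C2 = 9.
Given what's placed, R3C2 must be 8 to fit the 17 across and 23 down.
R1C2 = 23 − 17 = 6 completes the 23 down.
R2C1 = 16 − 9 = 7 completes the 16 across.
R3C1 = 17 − 8 = 9 completes the 17 across.
R1C1 = 10 − 6 = 4 completes the 10 across.

9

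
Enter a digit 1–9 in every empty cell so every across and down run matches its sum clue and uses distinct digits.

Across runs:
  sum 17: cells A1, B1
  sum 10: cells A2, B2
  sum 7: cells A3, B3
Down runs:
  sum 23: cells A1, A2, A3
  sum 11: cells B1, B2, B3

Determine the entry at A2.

8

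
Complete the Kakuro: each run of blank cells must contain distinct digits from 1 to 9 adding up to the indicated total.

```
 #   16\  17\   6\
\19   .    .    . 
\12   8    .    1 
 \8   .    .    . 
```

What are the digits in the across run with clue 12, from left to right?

8 3 1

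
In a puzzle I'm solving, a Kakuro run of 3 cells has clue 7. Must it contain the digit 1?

Yes

The only way to make 7 from 3 distinct digits is {1,2,4}, which contains 1.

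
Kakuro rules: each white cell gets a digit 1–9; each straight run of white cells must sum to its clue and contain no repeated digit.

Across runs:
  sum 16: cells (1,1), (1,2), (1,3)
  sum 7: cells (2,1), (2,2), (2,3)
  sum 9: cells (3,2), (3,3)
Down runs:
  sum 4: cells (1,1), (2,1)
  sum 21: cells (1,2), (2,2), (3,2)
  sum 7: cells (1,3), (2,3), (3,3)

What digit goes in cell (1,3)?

4

7 in 3 cells must be {1,2,4}; 4 in 2 cells must be {1,3}.
Only 1 fits (2,1) under both its across sum 7 and down sum 4.
Given what's placed, (2,2) must be 4 to fit the 7 across and 21 down.
(2,3) = 7 − 5 = 2 completes the 7 across.
(3,2) = 8: the only remaining digit allowed by both the 9 across and the 21 down.
(3,3) = 9 − 8 = 1 completes the 9 across.
(1,1) = 4 − 1 = 3 completes the 4 down.
(1,2) = 21 − 12 = 9 completes the 21 down.
(1,3) = 16 − 12 = 4 completes the 16 across.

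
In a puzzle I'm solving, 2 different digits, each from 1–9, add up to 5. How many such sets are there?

2

2 distinct digits from 1–9 sum between 3 and 17.
Enumerating: {1,4}, {2,3}.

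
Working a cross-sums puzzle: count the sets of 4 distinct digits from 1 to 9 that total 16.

4 distinct digits from 1–9 sum between 10 and 30.

8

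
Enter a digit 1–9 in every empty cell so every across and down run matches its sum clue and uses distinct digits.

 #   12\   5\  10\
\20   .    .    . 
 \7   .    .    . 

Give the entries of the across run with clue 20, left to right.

7 in 3 cells must be {1,2,4}.
The 7 across and the 12 down share only 4, so R2C1 = 4.
R1C1 = 12 − 4 = 8 completes the 12 down.
Given what's placed, R1C2 must be 3 to fit the 20 across and 5 down.
R1C3 = 20 − 11 = 9 completes the 20 across.
R2C2 = 5 − 3 = 2 completes the 5 down.
R2C3 = 7 − 6 = 1 completes the 7 across.

8 3 9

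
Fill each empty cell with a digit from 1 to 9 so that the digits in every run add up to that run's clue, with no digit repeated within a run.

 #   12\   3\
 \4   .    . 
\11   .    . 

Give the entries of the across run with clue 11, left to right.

4 in 2 cells must be {1,3}; 3 in 2 cells must be {1,2}.
The 4 across and the 12 down share only 3, so R1C1 = 3.
R1C2 = 4 − 3 = 1 completes the 4 across.
R2C1 = 12 − 3 = 9 completes the 12 down.
R2C2 = 11 − 9 = 2 completes the 11 across.

9 2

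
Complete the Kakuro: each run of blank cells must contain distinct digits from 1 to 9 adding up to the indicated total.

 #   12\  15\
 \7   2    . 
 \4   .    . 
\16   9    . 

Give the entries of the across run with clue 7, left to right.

4 in 2 cells must be {1,3}; 16 in 2 cells must be {7,9}.
R1C2 = 7 − 2 = 5 completes the 7 across.
R2C1 = 12 − 11 = 1 completes the 12 down.
R2C2 = 4 − 1 = 3 completes the 4 across.
R3C2 = 16 − 9 = 7 completes the 16 across.

2 5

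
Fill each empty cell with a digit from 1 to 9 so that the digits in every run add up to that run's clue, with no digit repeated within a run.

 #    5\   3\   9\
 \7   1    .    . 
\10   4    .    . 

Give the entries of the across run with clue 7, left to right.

7 in 3 cells must be {1,2,4}; 3 in 2 cells must be {1,2}.
Given what's placed, R1C2 must be 2 to fit the 7 across and 3 down.
R1C3 = 7 − 3 = 4 completes the 7 across.
R2C2 = 3 − 2 = 1 completes the 3 down.
R2C3 = 10 − 5 = 5 completes the 10 across.

1 2 4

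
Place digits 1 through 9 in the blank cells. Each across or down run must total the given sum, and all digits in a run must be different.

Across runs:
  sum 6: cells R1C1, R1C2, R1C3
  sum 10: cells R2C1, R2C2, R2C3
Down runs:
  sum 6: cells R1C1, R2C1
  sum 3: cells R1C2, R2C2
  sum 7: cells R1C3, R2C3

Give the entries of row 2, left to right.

5 1 4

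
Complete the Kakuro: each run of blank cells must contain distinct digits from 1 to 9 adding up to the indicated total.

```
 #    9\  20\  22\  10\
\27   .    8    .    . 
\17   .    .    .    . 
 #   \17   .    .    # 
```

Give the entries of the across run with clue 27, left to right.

7 8 9 3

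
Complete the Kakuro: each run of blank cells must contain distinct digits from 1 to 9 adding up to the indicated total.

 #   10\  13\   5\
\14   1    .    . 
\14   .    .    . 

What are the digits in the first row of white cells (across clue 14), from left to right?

Given what's placed, R1C3 must be 4 to fit the 14 across and 5 down.
R2C1 = 10 − 1 = 9 completes the 10 down.
R2C2 = 4: the only remaining digit allowed by both the 14 across and the 13 down.
R2C3 = 14 − 13 = 1 completes the 14 across.
R1C2 = 14 − 5 = 9 completes the 14 across.

1 9 4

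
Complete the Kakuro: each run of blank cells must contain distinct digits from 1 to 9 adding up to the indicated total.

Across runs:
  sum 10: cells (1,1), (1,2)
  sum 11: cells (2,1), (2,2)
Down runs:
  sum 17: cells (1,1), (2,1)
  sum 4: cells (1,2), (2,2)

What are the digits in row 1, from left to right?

9, 1

17 in 2 cells must be {8,9}; 4 in 2 cells must be {1,3}.
The 11 across and the 4 down share only 3, so (2,2) = 3.
(1,2) = 4 − 3 = 1 completes the 4 down.
(2,1) = 11 − 3 = 8 completes the 11 across.
(1,1) = 10 − 1 = 9 completes the 10 across.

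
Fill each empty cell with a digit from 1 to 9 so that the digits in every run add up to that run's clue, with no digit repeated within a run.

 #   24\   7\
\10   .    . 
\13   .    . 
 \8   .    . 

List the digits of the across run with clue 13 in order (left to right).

24 in 3 cells must be {7,8,9}; 7 in 3 cells must be {1,2,4}.
The 13 across and the 7 down share only 4, so R2C2 = 4.
The 8 across and the 24 down share only 7, so R3C1 = 7.
R3C2 = 8 − 7 = 1 completes the 8 across.
R1C2 = 7 − 5 = 2 completes the 7 down.
R2C1 = 13 − 4 = 9 completes the 13 across.
R1C1 = 10 − 2 = 8 completes the 10 across.

9 4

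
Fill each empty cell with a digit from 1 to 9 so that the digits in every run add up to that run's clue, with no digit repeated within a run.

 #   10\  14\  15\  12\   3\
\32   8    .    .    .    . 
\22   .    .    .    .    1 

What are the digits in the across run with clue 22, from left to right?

2 8 6 5 1

3 in 2 cells must be {1,2}.
R1C5 = 3 − 1 = 2 completes the 3 down.
R2C1 = 10 − 8 = 2 completes the 10 down.
No cell is forced outright now. R1C2 can only be 6 or 9 (the digits allowed by both its 32 across and its 14 down). If R1C2 = 9: that forces R1C4 = 7, R2C2 = 5, after which R2C4 would have to be in {6,8} for the 22 across but in {5} for the 12 down — contradiction. So R1C2 = 6.
R2C2 = 14 − 6 = 8 completes the 14 down.
Nothing is forced directly, so branch on R2C3, whose candidates are 6 or 7. If R2C3 = 7: then R1C3 would have to be in {7,9} for the 32 across but in {8} for the 15 down — contradiction. So R2C3 = 6.
R1C3 = 15 − 6 = 9 completes the 15 down.
R1C4 = 32 − 25 = 7 completes the 32 across.
R2C4 = 22 − 17 = 5 completes the 22 across.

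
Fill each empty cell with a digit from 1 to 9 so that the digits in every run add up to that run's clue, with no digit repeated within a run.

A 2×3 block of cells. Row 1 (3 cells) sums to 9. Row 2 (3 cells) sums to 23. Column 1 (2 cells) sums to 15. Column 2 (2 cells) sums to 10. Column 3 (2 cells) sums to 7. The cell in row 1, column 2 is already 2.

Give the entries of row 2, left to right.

9, 8, 6

23 in 3 cells must be {6,8,9}.
Given what's placed, (1,1) must be 6 to fit the 9 across and 15 down.
(1,3) = 9 − 8 = 1 completes the 9 across.
(2,1) = 15 − 6 = 9 completes the 15 down.
(2,2) = 10 − 2 = 8 completes the 10 down.
(2,3) = 23 − 17 = 6 completes the 23 across.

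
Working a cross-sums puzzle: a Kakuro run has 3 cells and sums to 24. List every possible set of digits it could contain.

{7,8,9}

3 distinct digits from 1–9 sum between 6 and 24.
Only one set works: {7,8,9}.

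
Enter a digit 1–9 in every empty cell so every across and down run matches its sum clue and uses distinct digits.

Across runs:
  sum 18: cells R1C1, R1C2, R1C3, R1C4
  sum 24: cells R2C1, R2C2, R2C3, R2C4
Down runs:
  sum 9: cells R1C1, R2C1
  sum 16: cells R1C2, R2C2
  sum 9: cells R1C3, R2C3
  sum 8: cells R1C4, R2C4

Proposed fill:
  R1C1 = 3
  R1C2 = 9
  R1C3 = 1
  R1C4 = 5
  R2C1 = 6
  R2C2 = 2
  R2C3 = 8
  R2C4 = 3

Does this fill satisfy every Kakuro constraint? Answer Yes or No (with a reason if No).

No — the across run R2C1–R2C4 sums to 19, not 24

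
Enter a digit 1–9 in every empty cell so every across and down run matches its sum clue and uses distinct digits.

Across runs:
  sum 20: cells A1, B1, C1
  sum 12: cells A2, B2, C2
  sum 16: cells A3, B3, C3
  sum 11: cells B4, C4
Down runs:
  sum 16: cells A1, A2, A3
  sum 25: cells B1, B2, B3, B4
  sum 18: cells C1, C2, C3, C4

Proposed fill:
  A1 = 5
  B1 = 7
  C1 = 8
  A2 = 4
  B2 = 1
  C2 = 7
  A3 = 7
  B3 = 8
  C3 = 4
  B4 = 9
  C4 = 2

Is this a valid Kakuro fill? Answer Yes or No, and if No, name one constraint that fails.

No — the across run A3–C3 sums to 19, not 16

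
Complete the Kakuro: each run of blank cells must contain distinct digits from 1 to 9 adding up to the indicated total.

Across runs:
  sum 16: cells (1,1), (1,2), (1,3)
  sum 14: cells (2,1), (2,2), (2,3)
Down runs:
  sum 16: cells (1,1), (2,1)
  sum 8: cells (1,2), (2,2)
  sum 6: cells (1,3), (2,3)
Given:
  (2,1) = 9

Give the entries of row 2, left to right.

9 3 2

16 in 2 cells must be {7,9}.
(1,1) = 16 − 9 = 7 completes the 16 down.
Nothing is forced directly, so branch on (1,3), whose candidates are 1 or 4 or 5. If (1,3) = 1: then (1,2) would have to be in {8} for the 16 across but in {1,2,3,5,6,7} for the 8 down — contradiction. If (1,3) = 5: then (1,2) would have to be in {4} for the 16 across but in {1,2,3,5,6,7} for the 8 down — contradiction. So (1,3) = 4.
(1,2) = 16 − 11 = 5 completes the 16 across.
(2,2) = 8 − 5 = 3 completes the 8 down.
(2,3) = 14 − 12 = 2 completes the 14 across.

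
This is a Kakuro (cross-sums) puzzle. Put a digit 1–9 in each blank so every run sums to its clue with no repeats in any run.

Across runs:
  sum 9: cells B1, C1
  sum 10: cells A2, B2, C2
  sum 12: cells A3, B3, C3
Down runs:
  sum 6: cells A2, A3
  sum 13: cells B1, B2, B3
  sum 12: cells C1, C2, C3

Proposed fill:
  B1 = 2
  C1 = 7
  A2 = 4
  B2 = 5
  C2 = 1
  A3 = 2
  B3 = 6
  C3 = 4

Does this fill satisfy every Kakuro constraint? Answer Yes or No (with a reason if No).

Across: 2+7=9; 4+5+1=10; 2+6+4=12. Down: 4+2=6; 2+5+6=13; 7+1+4=12. No digit repeats within any run.

Yes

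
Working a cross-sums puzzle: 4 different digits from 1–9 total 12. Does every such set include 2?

Yes

Every partition of 12 into 4 distinct digits includes 2: {1,2,3,6}, {1,2,4,5}.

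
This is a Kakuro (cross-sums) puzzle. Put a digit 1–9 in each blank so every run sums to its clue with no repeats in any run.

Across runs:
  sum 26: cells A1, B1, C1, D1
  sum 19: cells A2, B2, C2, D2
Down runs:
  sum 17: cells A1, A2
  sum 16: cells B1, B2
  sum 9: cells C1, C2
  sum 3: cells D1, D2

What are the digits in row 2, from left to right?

17 in 2 cells must be {8,9}; 16 in 2 cells must be {7,9}; 3 in 2 cells must be {1,2}.
Only 2 fits D1 under both its across sum 26 and down sum 3.
D2 = 3 − 2 = 1 completes the 3 down.
Nothing is forced directly, so branch on B1, whose candidates are 7 or 9. If B1 = 7: that forces C1 = 8, B2 = 9, after which C2 would have to be in {2,3,4,5,6,7} for the 19 across but in {1} for the 9 down — contradiction. So B1 = 9.
A1 = 8: the only remaining digit allowed by both the 26 across and the 17 down.
C1 = 26 − 19 = 7 completes the 26 across.
A2 = 17 − 8 = 9 completes the 17 down.
B2 = 16 − 9 = 7 completes the 16 down.
C2 = 19 − 17 = 2 completes the 19 across.

9 7 2 1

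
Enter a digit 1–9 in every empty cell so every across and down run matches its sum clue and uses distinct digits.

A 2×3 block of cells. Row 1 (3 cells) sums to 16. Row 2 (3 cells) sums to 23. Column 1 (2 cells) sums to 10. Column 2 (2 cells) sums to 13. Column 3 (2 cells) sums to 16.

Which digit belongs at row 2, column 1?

6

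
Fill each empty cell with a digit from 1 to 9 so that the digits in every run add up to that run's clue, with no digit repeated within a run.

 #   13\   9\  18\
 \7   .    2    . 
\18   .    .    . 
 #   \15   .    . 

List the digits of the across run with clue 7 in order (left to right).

4 2 1

7 in 3 cells must be {1,2,4}.
R1C1 = 4: the only remaining digit allowed by both the 7 across and the 13 down.
R1C3 = 7 − 6 = 1 completes the 7 across.
R2C1 = 13 − 4 = 9 completes the 13 down.
R2C3 = 8: the only remaining digit allowed by both the 18 across and the 18 down.
Given what's placed, R3C2 must be 6 to fit the 15 across and 9 down.
R3C3 = 15 − 6 = 9 completes the 15 across.
R2C2 = 18 − 17 = 1 completes the 18 across.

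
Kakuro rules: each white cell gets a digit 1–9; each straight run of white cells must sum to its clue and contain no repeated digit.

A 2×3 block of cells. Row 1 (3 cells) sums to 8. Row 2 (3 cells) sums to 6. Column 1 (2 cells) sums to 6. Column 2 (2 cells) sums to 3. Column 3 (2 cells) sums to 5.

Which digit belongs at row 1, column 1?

5

6 in 3 cells must be {1,2,3}; 3 in 2 cells must be {1,2}.
Nothing is forced directly, so branch on (1,2), whose candidates are 1 or 2. If (1,2) = 2: that forces (1,3) = 1, (2,2) = 1, after which (2,3) would have to be in {2,3} for the 6 across but in {4} for the 5 down — contradiction. So (1,2) = 1.
(2,2) = 3 − 1 = 2 completes the 3 down.
Given what's placed, (2,1) must be 1 to fit the 6 across and 6 down.
(2,3) = 6 − 3 = 3 completes the 6 across.
(1,1) = 6 − 1 = 5 completes the 6 down.
(1,3) = 8 − 6 = 2 completes the 8 across.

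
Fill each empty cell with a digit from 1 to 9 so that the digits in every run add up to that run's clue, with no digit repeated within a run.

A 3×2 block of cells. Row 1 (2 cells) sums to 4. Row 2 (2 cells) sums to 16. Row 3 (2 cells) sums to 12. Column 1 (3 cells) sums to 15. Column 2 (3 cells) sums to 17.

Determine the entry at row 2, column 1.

7

4 in 2 cells must be {1,3}; 16 in 2 cells must be {7,9}.
Nothing is forced directly, so branch on (1,1), whose candidates are 1 or 3. If (1,1) = 1: that forces (1,2) = 3, (2,1) = 9, after which (2,2) would have to be in {7} for the 16 across but in {5,6,8,9} for the 17 down — contradiction. So (1,1) = 3.
(1,2) = 4 − 3 = 1 completes the 4 across.
Given what's placed, (2,1) must be 7 to fit the 16 across and 15 down.
(2,2) = 16 − 7 = 9 completes the 16 across.
(3,1) = 15 − 10 = 5 completes the 15 down.
(3,2) = 12 − 5 = 7 completes the 12 across.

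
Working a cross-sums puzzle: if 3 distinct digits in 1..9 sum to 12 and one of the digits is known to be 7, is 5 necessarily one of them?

No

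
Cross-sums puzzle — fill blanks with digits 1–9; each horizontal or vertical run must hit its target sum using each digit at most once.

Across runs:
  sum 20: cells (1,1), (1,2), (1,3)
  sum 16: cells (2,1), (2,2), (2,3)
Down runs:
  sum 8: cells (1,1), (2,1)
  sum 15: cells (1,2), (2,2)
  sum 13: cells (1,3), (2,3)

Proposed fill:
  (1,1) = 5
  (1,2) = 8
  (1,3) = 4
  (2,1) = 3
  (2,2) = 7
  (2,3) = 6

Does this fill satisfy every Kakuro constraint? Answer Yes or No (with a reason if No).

No — the down run (1,3)–(2,3) sums to 10, not 13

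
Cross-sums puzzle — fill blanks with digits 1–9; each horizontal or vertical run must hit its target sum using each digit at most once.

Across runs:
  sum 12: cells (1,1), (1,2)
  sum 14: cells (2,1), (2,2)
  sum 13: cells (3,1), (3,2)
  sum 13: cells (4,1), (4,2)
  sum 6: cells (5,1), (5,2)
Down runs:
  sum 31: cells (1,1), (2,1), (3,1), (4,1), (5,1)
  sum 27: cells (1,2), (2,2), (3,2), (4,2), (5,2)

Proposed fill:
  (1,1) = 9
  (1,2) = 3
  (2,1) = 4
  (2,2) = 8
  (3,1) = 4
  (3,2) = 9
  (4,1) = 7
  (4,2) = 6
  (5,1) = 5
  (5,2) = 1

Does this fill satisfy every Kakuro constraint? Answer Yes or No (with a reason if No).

No — the across run (2,1)–(2,2) sums to 12, not 14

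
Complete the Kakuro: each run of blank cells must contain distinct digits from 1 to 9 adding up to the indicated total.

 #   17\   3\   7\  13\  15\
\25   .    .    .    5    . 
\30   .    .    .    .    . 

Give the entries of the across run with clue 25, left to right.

17 in 2 cells must be {8,9}; 3 in 2 cells must be {1,2}.
R2C4 = 13 − 5 = 8 completes the 13 down.
R2C1 = 9: the only remaining digit allowed by both the 30 across and the 17 down.
R1C1 = 17 − 9 = 8 completes the 17 down.
Nothing is forced directly, so branch on R2C5, whose candidates are 6 or 7. If R2C5 = 7: then R1C5 would have to be in {1,2,3,4,6,7,9} for the 25 across but in {8} for the 15 down — contradiction. So R2C5 = 6.
R1C5 = 15 − 6 = 9 completes the 15 down.
R2C2 = 2: the only remaining digit allowed by both the 30 across and the 3 down.
R2C3 = 30 − 25 = 5 completes the 30 across.
R1C2 = 3 − 2 = 1 completes the 3 down.
R1C3 = 25 − 23 = 2 completes the 25 across.

8 1 2 5 9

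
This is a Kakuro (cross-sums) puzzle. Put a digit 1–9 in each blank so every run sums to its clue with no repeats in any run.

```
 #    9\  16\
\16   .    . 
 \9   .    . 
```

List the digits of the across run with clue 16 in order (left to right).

16 in 2 cells must be {7,9}.
The 16 across and the 9 down share only 7, so R1C1 = 7.
R1C2 = 16 − 7 = 9 completes the 16 across.
R2C1 = 9 − 7 = 2 completes the 9 down.
R2C2 = 9 − 2 = 7 completes the 9 across.

7, 9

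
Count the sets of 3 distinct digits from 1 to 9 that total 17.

7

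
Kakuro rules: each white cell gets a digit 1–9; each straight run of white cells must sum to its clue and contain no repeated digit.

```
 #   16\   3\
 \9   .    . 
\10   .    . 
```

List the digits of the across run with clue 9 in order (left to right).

7 2

16 in 2 cells must be {7,9}; 3 in 2 cells must be {1,2}.
The 9 across and the 16 down share only 7, so R1C1 = 7.
R1C2 = 9 − 7 = 2 completes the 9 across.
R2C1 = 16 − 7 = 9 completes the 16 down.
R2C2 = 10 − 9 = 1 completes the 10 across.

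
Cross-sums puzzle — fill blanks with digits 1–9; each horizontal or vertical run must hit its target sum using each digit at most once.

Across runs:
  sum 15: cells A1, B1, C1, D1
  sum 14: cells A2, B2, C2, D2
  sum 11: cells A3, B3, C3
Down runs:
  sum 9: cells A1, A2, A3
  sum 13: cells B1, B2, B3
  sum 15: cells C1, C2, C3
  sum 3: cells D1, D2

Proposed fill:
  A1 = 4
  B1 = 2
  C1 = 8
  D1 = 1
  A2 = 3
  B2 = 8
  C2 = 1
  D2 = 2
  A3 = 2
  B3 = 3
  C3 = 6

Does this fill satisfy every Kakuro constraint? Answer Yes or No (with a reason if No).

Across: 4+2+8+1=15; 3+8+1+2=14; 2+3+6=11. Down: 4+3+2=9; 2+8+3=13; 8+1+6=15; 1+2=3. No digit repeats within any run.

Yes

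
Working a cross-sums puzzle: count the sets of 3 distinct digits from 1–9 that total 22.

2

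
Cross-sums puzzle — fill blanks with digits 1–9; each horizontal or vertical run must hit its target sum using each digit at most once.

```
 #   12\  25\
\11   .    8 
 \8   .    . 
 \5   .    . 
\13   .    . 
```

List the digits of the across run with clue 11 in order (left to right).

3 8

R1C1 = 11 − 8 = 3 completes the 11 across.
R4C1 = 6: the only remaining digit allowed by both the 13 across and the 12 down.
R4C2 = 13 − 6 = 7 completes the 13 across.
No cell is forced outright now. R2C1 can only be 1 or 2 (the digits allowed by both its 8 across and its 12 down). If R2C1 = 1: then R2C2 would have to be in {7} for the 8 across but in {1,4,6,9} for the 25 down — contradiction. So R2C1 = 2.
R2C2 = 8 − 2 = 6 completes the 8 across.
R3C1 = 12 − 11 = 1 completes the 12 down.
R3C2 = 5 − 1 = 4 completes the 5 across.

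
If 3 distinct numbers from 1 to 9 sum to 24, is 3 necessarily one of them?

The only way to make 24 from 3 distinct digits is {7,8,9}, which does not contain 3.

No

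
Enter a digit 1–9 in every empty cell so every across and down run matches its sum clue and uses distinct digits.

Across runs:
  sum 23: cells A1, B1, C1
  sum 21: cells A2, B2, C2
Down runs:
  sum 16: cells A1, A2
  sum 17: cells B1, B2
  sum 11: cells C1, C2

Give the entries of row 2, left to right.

7 9 5

23 in 3 cells must be {6,8,9}; 16 in 2 cells must be {7,9}; 17 in 2 cells must be {8,9}.
The 23 across and the 16 down share only 9, so A1 = 9.
Given what's placed, B1 must be 8 to fit the 23 across and 17 down.
C1 = 23 − 17 = 6 completes the 23 across.
A2 = 16 − 9 = 7 completes the 16 down.
B2 = 17 − 8 = 9 completes the 17 down.
C2 = 21 − 16 = 5 completes the 21 across.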